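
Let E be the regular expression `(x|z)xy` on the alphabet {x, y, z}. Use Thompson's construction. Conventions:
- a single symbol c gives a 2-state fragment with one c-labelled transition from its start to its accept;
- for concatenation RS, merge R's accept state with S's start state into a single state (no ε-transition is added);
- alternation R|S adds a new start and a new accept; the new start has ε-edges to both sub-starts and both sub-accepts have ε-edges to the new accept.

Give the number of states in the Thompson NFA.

Building bottom-up:
Each of the 4 symbol leaves contributes a 2-state fragment.
  x|z = 6 states
  (x|z)xy = 8 states

8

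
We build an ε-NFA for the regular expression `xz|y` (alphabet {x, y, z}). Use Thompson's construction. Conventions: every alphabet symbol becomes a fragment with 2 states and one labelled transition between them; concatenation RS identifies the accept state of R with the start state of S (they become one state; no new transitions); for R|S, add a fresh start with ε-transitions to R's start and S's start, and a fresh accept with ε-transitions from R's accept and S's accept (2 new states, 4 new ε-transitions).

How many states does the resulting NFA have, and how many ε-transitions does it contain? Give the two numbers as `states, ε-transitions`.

Recursing over subexpressions:
Each of the 3 symbol leaves contributes 2 states and 0 ε-transitions.
  xz → 3 states, 0 ε-transitions
  xz|y → 7 states, 4 ε-transitions

7, 4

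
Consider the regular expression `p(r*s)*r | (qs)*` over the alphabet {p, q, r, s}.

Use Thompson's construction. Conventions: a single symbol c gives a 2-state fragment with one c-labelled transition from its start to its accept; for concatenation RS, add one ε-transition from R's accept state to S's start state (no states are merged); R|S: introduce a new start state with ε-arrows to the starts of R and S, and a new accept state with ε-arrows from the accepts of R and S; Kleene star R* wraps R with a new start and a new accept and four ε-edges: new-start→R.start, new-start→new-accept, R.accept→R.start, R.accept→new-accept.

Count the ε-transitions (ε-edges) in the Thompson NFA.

Per subexpression:
Each of the 6 symbol leaves contributes 0 ε-transitions.
  r* → 4 ε-transitions
  r*s → 5 ε-transitions
  (r*s)* → 9 ε-transitions
  p(r*s)*r → 11 ε-transitions
  qs → 1 ε-transition
  (qs)* → 5 ε-transitions
  p(r*s)*r | (qs)* → 20 ε-transitions

20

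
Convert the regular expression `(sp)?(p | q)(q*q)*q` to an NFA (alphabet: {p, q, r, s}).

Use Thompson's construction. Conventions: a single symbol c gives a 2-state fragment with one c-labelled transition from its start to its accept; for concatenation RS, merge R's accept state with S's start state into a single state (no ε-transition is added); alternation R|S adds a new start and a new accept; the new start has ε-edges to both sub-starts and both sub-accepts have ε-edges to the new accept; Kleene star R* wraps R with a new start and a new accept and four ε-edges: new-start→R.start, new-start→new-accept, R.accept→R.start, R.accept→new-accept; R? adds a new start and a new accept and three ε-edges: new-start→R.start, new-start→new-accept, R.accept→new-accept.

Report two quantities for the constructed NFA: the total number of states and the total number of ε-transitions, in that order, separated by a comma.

Recursing over subexpressions:
Each of the 7 symbol leaves contributes 2 states and 0 ε-transitions.
  sp → 3 states, 0 ε-transitions
  (sp)? → 5 states, 3 ε-transitions
  p | q → 6 states, 4 ε-transitions
  q* → 4 states, 4 ε-transitions
  q*q → 5 states, 4 ε-transitions
  (q*q)* → 7 states, 8 ε-transitions
  (sp)?(p | q)(q*q)*q → 17 states, 15 ε-transitions

17, 15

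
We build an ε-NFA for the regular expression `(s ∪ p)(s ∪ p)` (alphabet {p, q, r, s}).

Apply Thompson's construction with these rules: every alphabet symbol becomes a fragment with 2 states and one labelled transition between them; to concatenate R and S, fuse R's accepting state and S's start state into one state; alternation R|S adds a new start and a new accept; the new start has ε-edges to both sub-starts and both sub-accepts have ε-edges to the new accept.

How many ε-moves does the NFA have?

Per subexpression:
Each of the 4 symbol leaves contributes 0 ε-transitions.
  s ∪ p → 4 ε-transitions
  s ∪ p → 4 ε-transitions
  (s ∪ p)(s ∪ p) → 8 ε-transitions

8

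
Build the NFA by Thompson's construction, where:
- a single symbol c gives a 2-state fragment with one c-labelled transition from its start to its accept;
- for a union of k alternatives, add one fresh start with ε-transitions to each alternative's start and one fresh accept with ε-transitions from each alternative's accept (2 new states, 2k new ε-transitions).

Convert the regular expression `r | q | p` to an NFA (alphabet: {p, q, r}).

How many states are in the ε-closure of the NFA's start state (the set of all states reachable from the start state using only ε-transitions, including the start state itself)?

Let C(F) = |ε-closure(F.start)| within fragment F, and note whether F accepts ε. Symbol fragments have C = 1 and do not accept ε. Then:
  r | q | p — new start ε-reaches every alternative's start; none of them accept ε, so the new accept is not reached: |closure| = 1 + 1 + 1 + 1 = 4

4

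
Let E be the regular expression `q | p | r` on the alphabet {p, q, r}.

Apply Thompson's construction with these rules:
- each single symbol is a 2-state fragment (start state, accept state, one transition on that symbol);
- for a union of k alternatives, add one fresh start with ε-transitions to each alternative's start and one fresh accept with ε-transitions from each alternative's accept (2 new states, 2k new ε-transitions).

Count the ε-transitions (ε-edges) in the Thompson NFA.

Recursing over subexpressions:
Each of the 3 symbol leaves contributes 0 ε-transitions.
  q | p | r — 6 ε-transitions

6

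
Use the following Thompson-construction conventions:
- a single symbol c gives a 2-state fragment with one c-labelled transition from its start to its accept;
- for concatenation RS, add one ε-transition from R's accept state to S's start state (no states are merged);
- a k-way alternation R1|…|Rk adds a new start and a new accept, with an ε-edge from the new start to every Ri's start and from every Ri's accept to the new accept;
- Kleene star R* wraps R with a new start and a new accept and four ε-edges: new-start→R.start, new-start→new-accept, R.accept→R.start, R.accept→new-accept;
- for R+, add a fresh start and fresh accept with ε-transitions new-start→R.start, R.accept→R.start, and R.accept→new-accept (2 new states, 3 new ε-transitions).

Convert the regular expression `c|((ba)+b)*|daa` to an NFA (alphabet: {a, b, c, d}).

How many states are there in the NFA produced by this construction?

20

Bottom-up over the parse tree:
Each of the 7 symbol leaves contributes a 2-state fragment.
  ba = 4 states
  (ba)+ = 6 states
  (ba)+b = 8 states
  ((ba)+b)* = 10 states
  daa = 6 states
  c|((ba)+b)*|daa = 20 states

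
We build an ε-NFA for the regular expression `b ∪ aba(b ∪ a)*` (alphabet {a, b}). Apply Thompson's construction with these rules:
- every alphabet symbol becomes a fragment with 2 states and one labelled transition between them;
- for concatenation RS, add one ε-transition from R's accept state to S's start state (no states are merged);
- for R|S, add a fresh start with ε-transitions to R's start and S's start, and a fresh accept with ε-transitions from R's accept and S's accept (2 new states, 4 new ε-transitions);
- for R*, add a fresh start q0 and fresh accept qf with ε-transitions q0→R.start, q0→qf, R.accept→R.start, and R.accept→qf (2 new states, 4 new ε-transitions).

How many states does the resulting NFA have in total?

18

Bottom-up over the parse tree:
Each of the 6 symbol leaves contributes a 2-state fragment.
  b ∪ a — 6 states
  (b ∪ a)* — 8 states
  aba(b ∪ a)* — 14 states
  b ∪ aba(b ∪ a)* — 18 states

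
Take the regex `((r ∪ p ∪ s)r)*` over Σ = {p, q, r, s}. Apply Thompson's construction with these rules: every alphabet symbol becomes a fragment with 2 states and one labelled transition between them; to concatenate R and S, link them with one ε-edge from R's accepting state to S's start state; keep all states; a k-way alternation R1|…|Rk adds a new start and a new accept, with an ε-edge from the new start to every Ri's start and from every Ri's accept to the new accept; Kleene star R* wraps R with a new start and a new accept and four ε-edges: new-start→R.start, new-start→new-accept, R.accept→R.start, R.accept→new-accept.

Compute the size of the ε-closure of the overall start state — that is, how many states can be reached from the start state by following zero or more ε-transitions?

Work bottom-up. For each fragment F, track |ε-closure(F.start)| and whether F's accept lies in that closure (i.e. whether F accepts ε). A single-symbol fragment has closure size 1 and does not accept ε.
  r ∪ p ∪ s : new start ε-reaches every alternative's start; none of them accept ε, so the new accept is not reached: C = 1 + 1 + 1 + 1 = 4
  (r ∪ p ∪ s)r : C equals the left operand's closure size = 4 (its accept is not ε-reachable, so the closure stops there)
  ((r ∪ p ∪ s)r)* : the star's fresh start ε-reaches both the body's start and the fresh accept: C = 2 + 4 = 6

6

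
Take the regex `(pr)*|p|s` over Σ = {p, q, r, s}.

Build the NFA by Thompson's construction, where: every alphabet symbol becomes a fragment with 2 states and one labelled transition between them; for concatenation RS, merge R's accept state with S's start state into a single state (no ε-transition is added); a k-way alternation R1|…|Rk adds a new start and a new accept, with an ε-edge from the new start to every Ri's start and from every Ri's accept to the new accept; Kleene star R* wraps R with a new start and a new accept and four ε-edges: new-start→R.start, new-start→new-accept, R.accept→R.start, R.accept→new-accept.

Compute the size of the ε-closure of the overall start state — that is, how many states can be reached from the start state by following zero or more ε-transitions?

Compute the ε-closure size of each fragment's start state recursively; a symbol fragment's start has no outgoing ε-edge, so its closure is just itself (size 1).
  pr → |closure| equals the left operand's closure size = 1 (its accept is not ε-reachable, so the closure stops there)
  (pr)* → new start has ε-edges to the inner start and to the new accept, so |closure| = 2 + 1 = 3
  (pr)*|p|s → new start ε-reaches every alternative's start; at least one alternative accepts ε, so the union's new accept is reached too: |closure| = 1 + 3 + 1 + 1 + 1 = 7

7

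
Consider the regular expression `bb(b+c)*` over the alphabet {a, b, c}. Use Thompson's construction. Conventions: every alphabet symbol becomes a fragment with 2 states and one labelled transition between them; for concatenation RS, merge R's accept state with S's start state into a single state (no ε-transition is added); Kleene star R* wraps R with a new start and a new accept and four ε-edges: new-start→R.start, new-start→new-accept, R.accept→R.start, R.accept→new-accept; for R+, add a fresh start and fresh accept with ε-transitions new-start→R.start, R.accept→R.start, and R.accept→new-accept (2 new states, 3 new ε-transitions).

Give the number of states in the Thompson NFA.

Recursing over subexpressions:
Each of the 4 symbol leaves contributes a 2-state fragment.
  b+ — 4 states
  b+c — 5 states
  (b+c)* — 7 states
  bb(b+c)* — 9 states

9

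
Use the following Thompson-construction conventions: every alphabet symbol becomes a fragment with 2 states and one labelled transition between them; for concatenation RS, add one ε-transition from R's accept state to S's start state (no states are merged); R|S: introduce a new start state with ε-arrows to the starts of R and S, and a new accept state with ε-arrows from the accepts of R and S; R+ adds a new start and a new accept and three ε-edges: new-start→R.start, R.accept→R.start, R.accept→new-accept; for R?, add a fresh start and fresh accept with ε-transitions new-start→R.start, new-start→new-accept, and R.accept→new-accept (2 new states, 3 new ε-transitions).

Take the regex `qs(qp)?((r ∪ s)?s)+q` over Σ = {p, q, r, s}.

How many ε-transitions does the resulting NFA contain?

19

Recursing over subexpressions:
Each of the 8 symbol leaves contributes 0 ε-transitions.
  qp — 1 ε-transition
  (qp)? — 4 ε-transitions
  r ∪ s — 4 ε-transitions
  (r ∪ s)? — 7 ε-transitions
  (r ∪ s)?s — 8 ε-transitions
  ((r ∪ s)?s)+ — 11 ε-transitions
  qs(qp)?((r ∪ s)?s)+q — 19 ε-transitions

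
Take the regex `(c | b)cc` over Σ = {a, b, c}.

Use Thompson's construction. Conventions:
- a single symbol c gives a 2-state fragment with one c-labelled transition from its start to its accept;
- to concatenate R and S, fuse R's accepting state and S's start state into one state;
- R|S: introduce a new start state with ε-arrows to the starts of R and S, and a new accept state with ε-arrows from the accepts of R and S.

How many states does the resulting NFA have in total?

8

Building bottom-up:
Each of the 4 symbol leaves contributes a 2-state fragment.
  c | b — 6 states
  (c | b)cc — 8 states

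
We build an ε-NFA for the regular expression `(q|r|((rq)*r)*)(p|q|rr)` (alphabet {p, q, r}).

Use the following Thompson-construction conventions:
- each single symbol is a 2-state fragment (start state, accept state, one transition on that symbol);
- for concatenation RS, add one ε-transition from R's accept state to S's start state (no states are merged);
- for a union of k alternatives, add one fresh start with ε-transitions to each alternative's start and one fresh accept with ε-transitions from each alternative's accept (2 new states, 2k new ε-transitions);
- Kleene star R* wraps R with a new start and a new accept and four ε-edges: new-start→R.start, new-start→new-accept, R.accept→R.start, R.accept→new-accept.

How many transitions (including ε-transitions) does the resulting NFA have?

33

Per subexpression:
Each of the 9 symbol leaves contributes 1 transition (1 symbol, 0 ε).
  rq = 3 transitions (2 symbol, 1 ε)
  (rq)* = 7 transitions (2 symbol, 5 ε)
  (rq)*r = 9 transitions (3 symbol, 6 ε)
  ((rq)*r)* = 13 transitions (3 symbol, 10 ε)
  q|r|((rq)*r)* = 21 transitions (5 symbol, 16 ε)
  rr = 3 transitions (2 symbol, 1 ε)
  p|q|rr = 11 transitions (4 symbol, 7 ε)
  (q|r|((rq)*r)*)(p|q|rr) = 33 transitions (9 symbol, 24 ε)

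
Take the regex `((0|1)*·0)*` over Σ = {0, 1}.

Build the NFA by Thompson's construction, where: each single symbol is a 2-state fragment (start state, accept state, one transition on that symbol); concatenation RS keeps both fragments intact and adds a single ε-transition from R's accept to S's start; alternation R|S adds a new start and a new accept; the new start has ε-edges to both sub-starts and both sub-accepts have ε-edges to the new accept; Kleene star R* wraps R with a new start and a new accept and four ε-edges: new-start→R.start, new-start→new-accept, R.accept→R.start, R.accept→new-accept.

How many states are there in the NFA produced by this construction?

Bottom-up over the parse tree:
Each of the 3 symbol leaves contributes a 2-state fragment.
  0|1 : 6 states
  (0|1)* : 8 states
  (0|1)*·0 : 10 states
  ((0|1)*·0)* : 12 states

12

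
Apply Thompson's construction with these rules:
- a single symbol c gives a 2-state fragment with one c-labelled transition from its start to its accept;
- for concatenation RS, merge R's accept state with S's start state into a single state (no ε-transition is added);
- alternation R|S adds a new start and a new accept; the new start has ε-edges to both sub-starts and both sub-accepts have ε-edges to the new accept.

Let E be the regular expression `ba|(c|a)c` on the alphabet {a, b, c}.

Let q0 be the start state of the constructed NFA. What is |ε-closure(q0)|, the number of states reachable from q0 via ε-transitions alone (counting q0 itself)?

Work bottom-up. For each fragment F, track |ε-closure(F.start)| and whether F's accept lies in that closure (i.e. whether F accepts ε). A single-symbol fragment has closure size 1 and does not accept ε.
  ba : |closure| equals the left operand's closure size = 1 (its accept is not ε-reachable, so the closure stops there)
  c|a : |closure| = 1 + 1 + 1 = 3 (the new accept is not ε-reachable since no branch accepts ε)
  (c|a)c : |closure| equals the left operand's closure size = 3 (its accept is not ε-reachable, so the closure stops there)
  ba|(c|a)c : new start ε-reaches every alternative's start; none of them accept ε, so the new accept is not reached: |closure| = 1 + 1 + 3 = 5

5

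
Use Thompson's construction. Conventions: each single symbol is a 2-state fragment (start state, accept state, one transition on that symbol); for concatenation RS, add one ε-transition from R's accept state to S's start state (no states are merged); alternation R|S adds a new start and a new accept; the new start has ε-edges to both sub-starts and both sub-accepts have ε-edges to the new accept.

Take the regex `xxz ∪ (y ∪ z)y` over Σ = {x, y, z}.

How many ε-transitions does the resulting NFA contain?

Recursing over subexpressions:
Each of the 6 symbol leaves contributes 0 ε-transitions.
  xxz — 2 ε-transitions
  y ∪ z — 4 ε-transitions
  (y ∪ z)y — 5 ε-transitions
  xxz ∪ (y ∪ z)y — 11 ε-transitions

11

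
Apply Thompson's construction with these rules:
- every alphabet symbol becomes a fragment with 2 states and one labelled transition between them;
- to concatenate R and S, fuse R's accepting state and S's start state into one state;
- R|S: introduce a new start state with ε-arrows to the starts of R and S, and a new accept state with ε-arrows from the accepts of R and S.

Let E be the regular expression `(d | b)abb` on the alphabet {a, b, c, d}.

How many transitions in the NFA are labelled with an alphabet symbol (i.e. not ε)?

5

Building bottom-up:
Each of the 5 symbol leaves contributes exactly 1 symbol transition.
  d | b → 2 symbol transitions
  (d | b)abb → 5 symbol transitions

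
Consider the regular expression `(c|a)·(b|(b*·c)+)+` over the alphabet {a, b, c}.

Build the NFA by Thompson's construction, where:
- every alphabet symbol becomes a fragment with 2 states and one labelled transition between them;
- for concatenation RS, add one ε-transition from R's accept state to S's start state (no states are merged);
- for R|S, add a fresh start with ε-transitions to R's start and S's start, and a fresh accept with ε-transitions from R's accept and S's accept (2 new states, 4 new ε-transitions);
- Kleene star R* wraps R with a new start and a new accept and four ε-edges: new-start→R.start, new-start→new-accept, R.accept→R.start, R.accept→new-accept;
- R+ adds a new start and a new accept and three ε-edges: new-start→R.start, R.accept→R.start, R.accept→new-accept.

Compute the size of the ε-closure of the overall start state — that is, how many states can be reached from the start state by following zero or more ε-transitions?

Work bottom-up. For each fragment F, track |ε-closure(F.start)| and whether F's accept lies in that closure (i.e. whether F accepts ε). A single-symbol fragment has closure size 1 and does not accept ε.
  c|a — |closure| = 1 + 1 + 1 = 3 (the new accept is not ε-reachable since no branch accepts ε)
  b* — |closure| = 1 (new start) + 1 (body) + 1 (new accept) = 3
  b*·c — the left operand accepts ε, so the closure extends into the next operand (via the concat ε-link); |closure| = 3 + 1 = 4
  (b*·c)+ — new start ε-reaches only the body's start; the new accept needs a symbol first: |closure| = 1 + 4 = 5
  b|(b*·c)+ — |closure| = 1 + 1 + 5 = 7 (the new accept is not ε-reachable since no branch accepts ε)
  (b|(b*·c)+)+ — new start ε-reaches only the body's start; the new accept needs a symbol first: |closure| = 1 + 7 = 8
  (c|a)·(b|(b*·c)+)+ — |closure| equals the left operand's closure size = 3 (its accept is not ε-reachable, so the closure stops there)

3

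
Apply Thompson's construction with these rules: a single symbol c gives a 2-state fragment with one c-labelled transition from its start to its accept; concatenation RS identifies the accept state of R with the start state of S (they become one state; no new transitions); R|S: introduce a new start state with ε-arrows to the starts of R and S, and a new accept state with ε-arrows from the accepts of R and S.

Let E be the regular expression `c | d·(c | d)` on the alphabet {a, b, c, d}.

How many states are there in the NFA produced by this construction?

11

Bottom-up over the parse tree:
Each of the 4 symbol leaves contributes a 2-state fragment.
  c | d — 6 states
  d·(c | d) — 7 states
  c | d·(c | d) — 11 states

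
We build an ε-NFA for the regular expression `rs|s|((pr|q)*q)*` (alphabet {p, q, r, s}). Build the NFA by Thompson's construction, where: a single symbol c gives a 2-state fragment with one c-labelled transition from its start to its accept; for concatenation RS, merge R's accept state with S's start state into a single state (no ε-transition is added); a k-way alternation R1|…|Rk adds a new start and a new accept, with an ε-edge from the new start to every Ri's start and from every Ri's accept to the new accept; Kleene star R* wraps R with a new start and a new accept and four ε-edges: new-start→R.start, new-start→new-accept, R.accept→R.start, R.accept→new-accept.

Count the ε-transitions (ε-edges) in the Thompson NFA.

18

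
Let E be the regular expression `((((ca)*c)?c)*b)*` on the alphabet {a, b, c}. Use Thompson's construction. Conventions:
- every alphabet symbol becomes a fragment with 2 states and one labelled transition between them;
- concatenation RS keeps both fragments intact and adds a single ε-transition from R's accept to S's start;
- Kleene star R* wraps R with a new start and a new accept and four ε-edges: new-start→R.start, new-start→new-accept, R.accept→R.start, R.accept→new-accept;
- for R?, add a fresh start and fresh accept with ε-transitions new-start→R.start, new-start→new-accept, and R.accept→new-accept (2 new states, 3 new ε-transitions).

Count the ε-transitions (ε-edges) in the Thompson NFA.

19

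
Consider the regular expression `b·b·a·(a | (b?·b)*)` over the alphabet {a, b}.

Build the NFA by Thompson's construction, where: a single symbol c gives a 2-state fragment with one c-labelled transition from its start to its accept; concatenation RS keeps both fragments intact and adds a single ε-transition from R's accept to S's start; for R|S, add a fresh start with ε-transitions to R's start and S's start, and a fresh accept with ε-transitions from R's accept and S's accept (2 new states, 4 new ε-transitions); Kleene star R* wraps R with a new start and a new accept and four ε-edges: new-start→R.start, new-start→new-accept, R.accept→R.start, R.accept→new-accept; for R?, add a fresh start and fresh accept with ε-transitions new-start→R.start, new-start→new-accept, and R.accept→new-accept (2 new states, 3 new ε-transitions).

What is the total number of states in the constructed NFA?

By structural recursion:
Each of the 6 symbol leaves contributes a 2-state fragment.
  b? → 4 states
  b?·b → 6 states
  (b?·b)* → 8 states
  a | (b?·b)* → 12 states
  b·b·a·(a | (b?·b)*) → 18 states

18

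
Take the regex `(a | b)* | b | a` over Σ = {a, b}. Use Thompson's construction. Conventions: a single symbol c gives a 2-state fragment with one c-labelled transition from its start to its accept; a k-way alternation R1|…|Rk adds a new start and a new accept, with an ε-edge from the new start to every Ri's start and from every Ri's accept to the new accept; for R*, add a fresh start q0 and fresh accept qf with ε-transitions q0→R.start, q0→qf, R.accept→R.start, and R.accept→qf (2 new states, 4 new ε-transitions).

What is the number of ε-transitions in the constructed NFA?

14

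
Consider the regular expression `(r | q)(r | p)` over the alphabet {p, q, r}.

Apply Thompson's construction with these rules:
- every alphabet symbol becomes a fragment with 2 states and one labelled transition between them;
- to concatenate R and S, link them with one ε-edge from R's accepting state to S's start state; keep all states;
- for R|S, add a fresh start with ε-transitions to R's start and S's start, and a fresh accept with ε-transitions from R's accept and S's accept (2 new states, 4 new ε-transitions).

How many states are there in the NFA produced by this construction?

12

Per subexpression:
Each of the 4 symbol leaves contributes a 2-state fragment.
  r | q → 6 states
  r | p → 6 states
  (r | q)(r | p) → 12 states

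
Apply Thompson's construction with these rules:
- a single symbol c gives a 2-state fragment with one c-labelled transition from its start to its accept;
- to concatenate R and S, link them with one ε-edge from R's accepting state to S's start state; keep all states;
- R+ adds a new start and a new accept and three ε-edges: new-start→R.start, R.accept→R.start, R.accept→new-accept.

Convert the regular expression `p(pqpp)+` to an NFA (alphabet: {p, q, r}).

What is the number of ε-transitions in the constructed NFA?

7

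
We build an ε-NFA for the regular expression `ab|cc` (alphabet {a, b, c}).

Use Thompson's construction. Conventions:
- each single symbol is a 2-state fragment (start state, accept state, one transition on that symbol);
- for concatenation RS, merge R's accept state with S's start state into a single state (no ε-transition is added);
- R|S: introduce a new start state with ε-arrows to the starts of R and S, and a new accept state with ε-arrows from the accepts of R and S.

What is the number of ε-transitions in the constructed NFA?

Recursing over subexpressions:
Each of the 4 symbol leaves contributes 0 ε-transitions.
  ab → 0 ε-transitions
  cc → 0 ε-transitions
  ab|cc → 4 ε-transitions

4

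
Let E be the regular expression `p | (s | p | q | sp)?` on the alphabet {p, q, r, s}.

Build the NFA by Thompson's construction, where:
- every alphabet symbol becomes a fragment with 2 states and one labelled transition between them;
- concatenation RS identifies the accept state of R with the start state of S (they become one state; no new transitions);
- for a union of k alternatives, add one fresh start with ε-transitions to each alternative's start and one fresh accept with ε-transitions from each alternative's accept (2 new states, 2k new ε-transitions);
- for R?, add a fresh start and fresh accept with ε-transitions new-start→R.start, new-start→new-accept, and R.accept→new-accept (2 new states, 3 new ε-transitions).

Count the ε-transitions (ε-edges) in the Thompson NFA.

15

By structural recursion:
Each of the 6 symbol leaves contributes 0 ε-transitions.
  sp → 0 ε-transitions
  s | p | q | sp → 8 ε-transitions
  (s | p | q | sp)? → 11 ε-transitions
  p | (s | p | q | sp)? → 15 ε-transitions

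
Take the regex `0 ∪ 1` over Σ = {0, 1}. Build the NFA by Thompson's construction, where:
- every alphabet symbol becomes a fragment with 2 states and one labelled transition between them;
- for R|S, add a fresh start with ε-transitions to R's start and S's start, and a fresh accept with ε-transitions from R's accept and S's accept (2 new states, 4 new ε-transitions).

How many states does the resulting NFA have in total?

Recursing over subexpressions:
Each of the 2 symbol leaves contributes a 2-state fragment.
  0 ∪ 1 : 6 states

6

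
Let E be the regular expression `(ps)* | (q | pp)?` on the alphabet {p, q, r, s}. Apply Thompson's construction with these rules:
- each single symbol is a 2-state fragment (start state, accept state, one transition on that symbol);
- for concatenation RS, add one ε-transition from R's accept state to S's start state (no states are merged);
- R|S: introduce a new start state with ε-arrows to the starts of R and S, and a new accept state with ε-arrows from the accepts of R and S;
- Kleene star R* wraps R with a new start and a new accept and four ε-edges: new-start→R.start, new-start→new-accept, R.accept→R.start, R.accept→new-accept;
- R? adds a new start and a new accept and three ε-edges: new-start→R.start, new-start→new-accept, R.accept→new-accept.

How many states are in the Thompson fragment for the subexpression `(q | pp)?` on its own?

10

Fragment for `(q | pp)?`:
Each of the 3 symbol leaves contributes a 2-state fragment.
  pp → 4 states
  q | pp → 8 states
  (q | pp)? → 10 states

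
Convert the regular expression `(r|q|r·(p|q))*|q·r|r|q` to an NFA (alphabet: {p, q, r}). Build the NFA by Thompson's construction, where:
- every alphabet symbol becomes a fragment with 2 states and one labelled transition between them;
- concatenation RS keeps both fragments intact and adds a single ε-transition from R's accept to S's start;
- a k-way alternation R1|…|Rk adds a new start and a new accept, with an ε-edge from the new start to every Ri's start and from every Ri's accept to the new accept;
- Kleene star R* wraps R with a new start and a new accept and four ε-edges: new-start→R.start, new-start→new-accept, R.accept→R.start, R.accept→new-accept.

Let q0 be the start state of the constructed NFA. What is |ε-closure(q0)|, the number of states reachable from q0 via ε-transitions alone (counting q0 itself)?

Let C(F) = |ε-closure(F.start)| within fragment F, and note whether F accepts ε. Symbol fragments have C = 1 and do not accept ε. Then:
  p|q — new start ε-reaches every alternative's start; none of them accept ε, so the new accept is not reached: |ε-closure| = 1 + 1 + 1 = 3
  r·(p|q) — same as the first factor's closure: |ε-closure| = 1
  r|q|r·(p|q) — |ε-closure| = 1 + 1 + 1 + 1 = 4 (the new accept is not ε-reachable since no branch accepts ε)
  (r|q|r·(p|q))* — new start has ε-edges to the inner start and to the new accept, so |ε-closure| = 2 + 4 = 6
  q·r — |ε-closure| equals the left operand's closure size = 1 (its accept is not ε-reachable, so the closure stops there)
  (r|q|r·(p|q))*|q·r|r|q — |ε-closure| = 1 (new start) + (6 + 1 + 1 + 1) + 1 (new accept, since some branch ε-reaches its own accept) = 11

11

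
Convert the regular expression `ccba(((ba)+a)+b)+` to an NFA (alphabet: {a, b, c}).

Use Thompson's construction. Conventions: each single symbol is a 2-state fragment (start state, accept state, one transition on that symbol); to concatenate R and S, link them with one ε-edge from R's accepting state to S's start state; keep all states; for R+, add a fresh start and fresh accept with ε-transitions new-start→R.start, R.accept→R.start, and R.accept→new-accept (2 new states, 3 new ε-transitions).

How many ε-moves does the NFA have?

By structural recursion:
Each of the 8 symbol leaves contributes 0 ε-transitions.
  ba = 1 ε-transition
  (ba)+ = 4 ε-transitions
  (ba)+a = 5 ε-transitions
  ((ba)+a)+ = 8 ε-transitions
  ((ba)+a)+b = 9 ε-transitions
  (((ba)+a)+b)+ = 12 ε-transitions
  ccba(((ba)+a)+b)+ = 16 ε-transitions

16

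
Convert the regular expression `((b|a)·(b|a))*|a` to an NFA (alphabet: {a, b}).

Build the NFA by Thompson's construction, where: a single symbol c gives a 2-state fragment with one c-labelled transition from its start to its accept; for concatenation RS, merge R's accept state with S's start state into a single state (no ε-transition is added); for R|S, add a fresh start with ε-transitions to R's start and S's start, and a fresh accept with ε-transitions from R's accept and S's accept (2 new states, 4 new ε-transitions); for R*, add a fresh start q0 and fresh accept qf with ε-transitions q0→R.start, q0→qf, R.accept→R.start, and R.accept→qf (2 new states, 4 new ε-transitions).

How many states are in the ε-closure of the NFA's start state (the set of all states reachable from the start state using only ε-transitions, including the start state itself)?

Work bottom-up. For each fragment F, track |ε-closure(F.start)| and whether F's accept lies in that closure (i.e. whether F accepts ε). A single-symbol fragment has closure size 1 and does not accept ε.
  b|a — new start ε-reaches every alternative's start; none of them accept ε, so the new accept is not reached: |ε-closure| = 1 + 1 + 1 = 3
  b|a — |ε-closure| = 1 + 1 + 1 = 3 (the new accept is not ε-reachable since no branch accepts ε)
  (b|a)·(b|a) — |ε-closure| equals the left operand's closure size = 3 (its accept is not ε-reachable, so the closure stops there)
  ((b|a)·(b|a))* — new start has ε-edges to the inner start and to the new accept, so |ε-closure| = 2 + 3 = 5
  ((b|a)·(b|a))*|a — |ε-closure| = 1 (new start) + (5 + 1) + 1 (new accept, since some branch ε-reaches its own accept) = 8

8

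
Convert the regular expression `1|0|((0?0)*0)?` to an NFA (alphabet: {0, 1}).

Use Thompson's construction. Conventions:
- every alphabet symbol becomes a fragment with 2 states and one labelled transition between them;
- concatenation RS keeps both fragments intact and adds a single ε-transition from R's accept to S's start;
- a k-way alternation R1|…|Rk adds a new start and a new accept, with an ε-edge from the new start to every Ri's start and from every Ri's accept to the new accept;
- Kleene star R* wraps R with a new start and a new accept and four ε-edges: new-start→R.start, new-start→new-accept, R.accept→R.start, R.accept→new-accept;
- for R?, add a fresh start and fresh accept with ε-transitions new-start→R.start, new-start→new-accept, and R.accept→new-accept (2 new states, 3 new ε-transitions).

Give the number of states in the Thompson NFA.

18

Building bottom-up:
Each of the 5 symbol leaves contributes a 2-state fragment.
  0? — 4 states
  0?0 — 6 states
  (0?0)* — 8 states
  (0?0)*0 — 10 states
  ((0?0)*0)? — 12 states
  1|0|((0?0)*0)? — 18 states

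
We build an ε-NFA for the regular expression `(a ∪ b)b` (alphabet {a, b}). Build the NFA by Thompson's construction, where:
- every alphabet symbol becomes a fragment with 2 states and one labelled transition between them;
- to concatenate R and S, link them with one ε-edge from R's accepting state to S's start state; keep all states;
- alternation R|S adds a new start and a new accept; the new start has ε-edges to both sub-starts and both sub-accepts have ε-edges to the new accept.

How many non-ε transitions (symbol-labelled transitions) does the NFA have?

3

Bottom-up over the parse tree:
Each of the 3 symbol leaves contributes exactly 1 symbol transition.
  a ∪ b = 2 symbol transitions
  (a ∪ b)b = 3 symbol transitions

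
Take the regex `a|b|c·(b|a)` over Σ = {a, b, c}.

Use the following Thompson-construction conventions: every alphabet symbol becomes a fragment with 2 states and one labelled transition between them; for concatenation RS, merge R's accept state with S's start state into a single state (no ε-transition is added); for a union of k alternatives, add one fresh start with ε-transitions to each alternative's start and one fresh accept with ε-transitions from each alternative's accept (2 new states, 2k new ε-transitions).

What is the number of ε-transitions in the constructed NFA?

10

Building bottom-up:
Each of the 5 symbol leaves contributes 0 ε-transitions.
  b|a : 4 ε-transitions
  c·(b|a) : 4 ε-transitions
  a|b|c·(b|a) : 10 ε-transitions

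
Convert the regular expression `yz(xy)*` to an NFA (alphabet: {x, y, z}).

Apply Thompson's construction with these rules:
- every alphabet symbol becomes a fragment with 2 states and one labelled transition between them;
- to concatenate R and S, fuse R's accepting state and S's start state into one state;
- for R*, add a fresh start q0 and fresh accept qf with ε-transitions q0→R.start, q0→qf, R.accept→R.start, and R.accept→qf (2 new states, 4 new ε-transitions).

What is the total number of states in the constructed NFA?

Bottom-up over the parse tree:
Each of the 4 symbol leaves contributes a 2-state fragment.
  xy — 3 states
  (xy)* — 5 states
  yz(xy)* — 7 states

7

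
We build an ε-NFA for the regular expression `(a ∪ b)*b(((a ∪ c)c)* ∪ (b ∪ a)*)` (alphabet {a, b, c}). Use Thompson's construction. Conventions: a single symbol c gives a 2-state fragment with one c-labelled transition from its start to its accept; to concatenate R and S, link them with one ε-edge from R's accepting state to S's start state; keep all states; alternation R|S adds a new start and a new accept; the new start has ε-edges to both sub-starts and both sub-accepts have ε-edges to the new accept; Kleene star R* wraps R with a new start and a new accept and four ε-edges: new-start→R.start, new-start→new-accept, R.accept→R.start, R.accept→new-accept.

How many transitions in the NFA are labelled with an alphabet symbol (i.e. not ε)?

By structural recursion:
Each of the 8 symbol leaves contributes exactly 1 symbol transition.
  a ∪ b = 2 symbol transitions
  (a ∪ b)* = 2 symbol transitions
  a ∪ c = 2 symbol transitions
  (a ∪ c)c = 3 symbol transitions
  ((a ∪ c)c)* = 3 symbol transitions
  b ∪ a = 2 symbol transitions
  (b ∪ a)* = 2 symbol transitions
  ((a ∪ c)c)* ∪ (b ∪ a)* = 5 symbol transitions
  (a ∪ b)*b(((a ∪ c)c)* ∪ (b ∪ a)*) = 8 symbol transitions

8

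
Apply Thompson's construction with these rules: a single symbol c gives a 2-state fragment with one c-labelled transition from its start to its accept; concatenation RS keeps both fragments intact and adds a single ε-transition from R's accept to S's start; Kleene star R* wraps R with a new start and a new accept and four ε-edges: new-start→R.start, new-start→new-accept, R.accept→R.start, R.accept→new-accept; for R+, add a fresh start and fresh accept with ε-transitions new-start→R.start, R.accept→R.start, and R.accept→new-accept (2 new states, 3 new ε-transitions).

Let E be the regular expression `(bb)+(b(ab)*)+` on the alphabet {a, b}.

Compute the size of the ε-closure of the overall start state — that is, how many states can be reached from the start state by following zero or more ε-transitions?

Let C(F) = |ε-closure(F.start)| within fragment F, and note whether F accepts ε. Symbol fragments have C = 1 and do not accept ε. Then:
  bb → same as the first factor's closure: |ε-closure| = 1
  (bb)+ → new start ε-reaches only the body's start; the new accept needs a symbol first: |ε-closure| = 1 + 1 = 2
  ab → same as the first factor's closure: |ε-closure| = 1
  (ab)* → the star's fresh start ε-reaches both the body's start and the fresh accept: |ε-closure| = 2 + 1 = 3
  b(ab)* → |ε-closure| equals the left operand's closure size = 1 (its accept is not ε-reachable, so the closure stops there)
  (b(ab)*)+ → |ε-closure| = 1 + 1 = 2 (the body doesn't accept ε, so the new accept is not reached)
  (bb)+(b(ab)*)+ → same as the first factor's closure: |ε-closure| = 2

2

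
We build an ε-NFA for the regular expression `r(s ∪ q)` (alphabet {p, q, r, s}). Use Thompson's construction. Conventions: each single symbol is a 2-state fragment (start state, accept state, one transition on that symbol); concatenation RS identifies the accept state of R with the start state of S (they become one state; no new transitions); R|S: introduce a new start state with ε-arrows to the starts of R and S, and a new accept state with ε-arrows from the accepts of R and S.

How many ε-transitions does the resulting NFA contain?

4

By structural recursion:
Each of the 3 symbol leaves contributes 0 ε-transitions.
  s ∪ q — 4 ε-transitions
  r(s ∪ q) — 4 ε-transitions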